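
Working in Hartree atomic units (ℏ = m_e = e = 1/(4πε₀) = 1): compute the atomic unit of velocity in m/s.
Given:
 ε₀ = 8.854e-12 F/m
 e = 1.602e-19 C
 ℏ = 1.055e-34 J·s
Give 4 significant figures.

From ℏ = m_e = e = 1/(4πε₀) = 1 the velocity scale is v_au = e²/(4πε₀ℏ).
  = 2.566e-38 / 1.174e-44
  = 2.186e6 m/s

2.186e6 m/s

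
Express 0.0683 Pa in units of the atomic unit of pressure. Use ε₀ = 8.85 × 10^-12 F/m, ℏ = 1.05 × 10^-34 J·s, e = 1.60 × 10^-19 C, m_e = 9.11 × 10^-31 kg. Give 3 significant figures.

atomic unit of pressure: P_au = E_h/a₀³ = m_e⁴e¹⁰/((4πε₀)⁵ℏ⁸) = 3.01 × 10^13 Pa.
0.0683 / 3.01 × 10^13 = 2.27 × 10^-15

2.27 × 10^-15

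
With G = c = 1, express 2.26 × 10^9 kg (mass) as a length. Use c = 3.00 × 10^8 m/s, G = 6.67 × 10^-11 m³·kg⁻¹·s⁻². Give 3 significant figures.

In G = c = 1 units mass has dimensions of length; the conversion factor is G/c².
2.26 × 10^9 kg × (G/c²) = 1.67 × 10^-18 m

1.67 × 10^-18 m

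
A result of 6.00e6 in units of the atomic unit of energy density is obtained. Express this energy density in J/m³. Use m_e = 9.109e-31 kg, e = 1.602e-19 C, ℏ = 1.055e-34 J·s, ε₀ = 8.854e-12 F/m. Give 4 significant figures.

1.757e20 J/m³

One atomic unit of energy density: u_au = E_h/a₀³ = m_e⁴e¹⁰/((4πε₀)⁵ℏ⁸) = 2.929e13 J/m³.
6.00e6 × 2.929e13 J/m³ = 1.757e20 J/m³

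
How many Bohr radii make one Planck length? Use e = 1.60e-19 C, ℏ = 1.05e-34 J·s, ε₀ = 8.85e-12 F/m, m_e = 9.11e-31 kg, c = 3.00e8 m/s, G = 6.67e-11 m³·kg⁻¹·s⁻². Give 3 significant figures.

Planck length: ℓ_P = √(ℏG/c³) = 1.61e-35 m
Bohr radius: a₀ = 4πε₀ℏ²/(m_e e²) = 5.26e-11 m
ratio = 1.61e-35 / 5.26e-11 = 3.06e-25

3.06e-25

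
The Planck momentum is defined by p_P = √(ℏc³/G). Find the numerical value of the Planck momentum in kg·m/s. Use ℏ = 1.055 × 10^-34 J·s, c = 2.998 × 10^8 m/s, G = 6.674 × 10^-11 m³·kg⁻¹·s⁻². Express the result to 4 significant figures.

6.527 kg·m/s

p_P = √(ℏc³/G)
  = √(42.60)
  = 6.527 kg·m/s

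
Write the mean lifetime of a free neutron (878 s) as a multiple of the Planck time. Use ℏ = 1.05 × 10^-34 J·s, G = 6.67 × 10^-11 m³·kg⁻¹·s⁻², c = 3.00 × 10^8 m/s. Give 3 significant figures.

Planck time: t_P = √(ℏG/c⁵) = 5.37 × 10^-44 s.
878 / 5.37 × 10^-44 = 1.64 × 10^46

1.64 × 10^46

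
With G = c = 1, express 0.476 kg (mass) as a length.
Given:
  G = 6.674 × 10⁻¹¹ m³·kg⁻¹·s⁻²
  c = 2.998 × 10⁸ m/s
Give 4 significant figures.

In G = c = 1 units mass has dimensions of length; the conversion factor is G/c².
0.476 kg × (G/c²) = 3.535 × 10⁻²⁸ m

3.535 × 10⁻²⁸ m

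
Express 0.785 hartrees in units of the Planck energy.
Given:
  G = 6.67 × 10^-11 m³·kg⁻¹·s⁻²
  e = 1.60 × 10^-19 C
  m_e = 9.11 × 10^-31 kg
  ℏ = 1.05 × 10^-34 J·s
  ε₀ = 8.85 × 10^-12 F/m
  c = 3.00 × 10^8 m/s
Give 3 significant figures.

hartree: E_h = m_e e⁴/(4πε₀ℏ)² = 4.38 × 10^-18 J
Planck energy: E_P = √(ℏc⁵/G) = 1.96 × 10^9 J
0.785 × 4.38 × 10^-18 / 1.96 × 10^9 = 1.76 × 10^-27

1.76 × 10^-27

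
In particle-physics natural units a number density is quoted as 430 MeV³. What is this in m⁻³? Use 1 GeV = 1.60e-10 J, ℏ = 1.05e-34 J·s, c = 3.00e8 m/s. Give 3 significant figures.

5.64e40 m⁻³

Number density is [L]⁻³ = [E]³/(ℏc)³.
1 GeV³ → 1/(ℏc)³ × (1 GeV in J)³ = 1.31e47 m⁻³.
Convert the energy scale: 430 MeV³ = 4.30e-7 GeV³.
Result: 4.30e-7 × 1.31e47 = 5.64e40 m⁻³.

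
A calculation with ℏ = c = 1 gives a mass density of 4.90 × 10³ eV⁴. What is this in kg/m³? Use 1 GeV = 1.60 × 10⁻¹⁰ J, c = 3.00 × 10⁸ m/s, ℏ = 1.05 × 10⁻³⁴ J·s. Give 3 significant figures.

1.14 × 10⁻¹² kg/m³

Mass density is [E]/(c²[L]³) = [E]⁴/(ℏ³c⁵).
1 GeV⁴ → 1/(ℏ³c⁵) × (1 GeV in J)⁴ = 2.33 × 10²⁰ kg/m³.
Convert the energy scale: 4.90 × 10³ eV⁴ = 4.90 × 10⁻³³ GeV⁴.
Result: 4.90 × 10⁻³³ × 2.33 × 10²⁰ = 1.14 × 10⁻¹² kg/m³.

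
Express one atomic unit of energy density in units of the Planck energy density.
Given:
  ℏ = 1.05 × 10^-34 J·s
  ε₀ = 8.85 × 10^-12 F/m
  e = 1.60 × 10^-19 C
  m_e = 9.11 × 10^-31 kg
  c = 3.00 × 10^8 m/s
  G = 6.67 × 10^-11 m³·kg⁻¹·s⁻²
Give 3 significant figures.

atomic unit of energy density: u_au = E_h/a₀³ = m_e⁴e¹⁰/((4πε₀)⁵ℏ⁸) = 3.01 × 10^13 J/m³
Planck energy density: u_P = c⁷/(ℏG²) = 4.68 × 10^113 J/m³
ratio = 3.01 × 10^13 / 4.68 × 10^113 = 6.44 × 10^-101

6.44 × 10^-101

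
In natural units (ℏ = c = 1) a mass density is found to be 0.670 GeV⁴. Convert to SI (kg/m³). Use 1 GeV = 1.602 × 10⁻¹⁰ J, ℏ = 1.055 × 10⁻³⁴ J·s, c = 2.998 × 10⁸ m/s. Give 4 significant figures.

Mass density is [E]/(c²[L]³) = [E]⁴/(ℏ³c⁵).
1 GeV⁴ → 1/(ℏ³c⁵) × (1 GeV in J)⁴ = 2.316 × 10²⁰ kg/m³.
Result: 0.670 × 2.316 × 10²⁰ = 1.552 × 10²⁰ kg/m³.

1.552 × 10²⁰ kg/m³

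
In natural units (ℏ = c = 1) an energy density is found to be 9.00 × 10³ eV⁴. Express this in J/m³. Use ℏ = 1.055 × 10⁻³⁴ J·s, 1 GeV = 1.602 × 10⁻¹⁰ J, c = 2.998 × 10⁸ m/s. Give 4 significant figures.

[E]/[L]³ = [E]⁴/(ℏc)³; restore (ℏc)⁻³.
1 GeV⁴ → 1/(ℏc)³ × (1 GeV in J)⁴ = 2.082 × 10³⁷ J/m³.
Convert the energy scale: 9.00 × 10³ eV⁴ = 9.00 × 10⁻³³ GeV⁴.
Result: 9.00 × 10⁻³³ × 2.082 × 10³⁷ = 1.873 × 10⁵ J/m³.

1.873 × 10⁵ J/m³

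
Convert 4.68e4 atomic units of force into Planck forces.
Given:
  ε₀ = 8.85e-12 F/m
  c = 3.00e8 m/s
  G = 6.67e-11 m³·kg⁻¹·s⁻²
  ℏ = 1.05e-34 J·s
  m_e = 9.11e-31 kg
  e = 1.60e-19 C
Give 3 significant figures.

atomic unit of force: F_au = E_h/a₀ = m_e²e⁶/((4πε₀)³ℏ⁴) = 8.33e-8 N
Planck force: F_P = c⁴/G = 1.21e44 N
4.68e4 × 8.33e-8 / 1.21e44 = 3.21e-47

3.21e-47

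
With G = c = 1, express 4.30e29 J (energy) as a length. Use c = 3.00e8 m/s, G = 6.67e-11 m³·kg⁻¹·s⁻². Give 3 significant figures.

3.54e-15 m

Energy → length via G/c⁴.
4.30e29 J × (G/c⁴) = 3.54e-15 m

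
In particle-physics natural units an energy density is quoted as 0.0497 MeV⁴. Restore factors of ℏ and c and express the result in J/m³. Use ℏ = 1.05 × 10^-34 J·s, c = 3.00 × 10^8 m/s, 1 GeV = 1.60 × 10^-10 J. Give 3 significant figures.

1.04 × 10^24 J/m³

[E]/[L]³ = [E]⁴/(ℏc)³; restore (ℏc)⁻³.
1 GeV⁴ → 1/(ℏc)³ × (1 GeV in J)⁴ = 2.10 × 10^37 J/m³.
Convert the energy scale: 0.0497 MeV⁴ = 4.97 × 10^-14 GeV⁴.
Result: 4.97 × 10^-14 × 2.10 × 10^37 = 1.04 × 10^24 J/m³.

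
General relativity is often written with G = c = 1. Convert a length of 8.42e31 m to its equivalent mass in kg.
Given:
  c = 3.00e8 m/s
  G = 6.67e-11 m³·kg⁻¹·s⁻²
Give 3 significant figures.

1.14e59 kg

Length → mass via c²/G.
8.42e31 m × (c²/G) = 1.14e59 kg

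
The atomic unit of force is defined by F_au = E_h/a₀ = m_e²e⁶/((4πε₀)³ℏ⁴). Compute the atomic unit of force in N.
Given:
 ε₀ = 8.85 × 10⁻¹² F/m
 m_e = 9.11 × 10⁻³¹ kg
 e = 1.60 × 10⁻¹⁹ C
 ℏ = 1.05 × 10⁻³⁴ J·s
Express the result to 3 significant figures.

8.33 × 10⁻⁸ N

F_au = E_h/a₀ = m_e²e⁶/((4πε₀)³ℏ⁴)
E_h = 4.38 × 10⁻¹⁸ J
a₀ = 5.26 × 10⁻¹¹ m
E_h/a₀ = 8.33 × 10⁻⁸ N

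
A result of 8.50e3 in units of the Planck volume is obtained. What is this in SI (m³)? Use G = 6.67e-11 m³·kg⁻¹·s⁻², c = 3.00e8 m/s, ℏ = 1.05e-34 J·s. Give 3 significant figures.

3.55e-101 m³

One Planck volume: V_P = (ℏG/c³)^(3/2) = 4.18e-105 m³.
8.50e3 × 4.18e-105 m³ = 3.55e-101 m³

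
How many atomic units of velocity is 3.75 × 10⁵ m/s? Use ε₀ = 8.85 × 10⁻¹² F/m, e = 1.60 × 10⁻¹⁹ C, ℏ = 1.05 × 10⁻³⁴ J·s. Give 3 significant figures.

0.171

atomic unit of velocity: v_au = e²/(4πε₀ℏ) = 2.19 × 10⁶ m/s.
3.75 × 10⁵ / 2.19 × 10⁶ = 0.171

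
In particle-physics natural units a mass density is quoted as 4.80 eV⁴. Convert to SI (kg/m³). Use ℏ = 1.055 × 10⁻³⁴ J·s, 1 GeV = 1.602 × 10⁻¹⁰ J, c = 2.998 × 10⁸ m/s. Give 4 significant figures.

1.112 × 10⁻¹⁵ kg/m³

Mass density is [E]/(c²[L]³) = [E]⁴/(ℏ³c⁵).
1 GeV⁴ → 1/(ℏ³c⁵) × (1 GeV in J)⁴ = 2.316 × 10²⁰ kg/m³.
Convert the energy scale: 4.80 eV⁴ = 4.80 × 10⁻³⁶ GeV⁴.
Result: 4.80 × 10⁻³⁶ × 2.316 × 10²⁰ = 1.112 × 10⁻¹⁵ kg/m³.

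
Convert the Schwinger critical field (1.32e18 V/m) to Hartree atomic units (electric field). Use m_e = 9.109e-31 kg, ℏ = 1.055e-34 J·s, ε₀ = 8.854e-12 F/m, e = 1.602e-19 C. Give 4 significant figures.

2.573e6

atomic unit of electric field: E_au = E_h/(e a₀) = m_e²e⁵/((4πε₀)³ℏ⁴) = 5.131e11 V/m.
1.32e18 / 5.131e11 = 2.573e6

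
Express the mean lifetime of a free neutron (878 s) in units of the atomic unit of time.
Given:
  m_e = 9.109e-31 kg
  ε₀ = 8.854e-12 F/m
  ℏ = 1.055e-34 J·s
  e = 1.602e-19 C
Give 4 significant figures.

3.624e19

atomic unit of time: τ_au = (4πε₀)²ℏ³/(m_e e⁴) = 2.423e-17 s.
878 / 2.423e-17 = 3.624e19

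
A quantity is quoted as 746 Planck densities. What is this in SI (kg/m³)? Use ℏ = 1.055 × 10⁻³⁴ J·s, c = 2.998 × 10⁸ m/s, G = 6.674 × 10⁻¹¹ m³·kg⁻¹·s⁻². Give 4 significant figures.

One Planck density: ρ_P = c⁵/(ℏG²) = 5.154 × 10⁹⁶ kg/m³.
746 × 5.154 × 10⁹⁶ kg/m³ = 3.845 × 10⁹⁹ kg/m³

3.845 × 10⁹⁹ kg/m³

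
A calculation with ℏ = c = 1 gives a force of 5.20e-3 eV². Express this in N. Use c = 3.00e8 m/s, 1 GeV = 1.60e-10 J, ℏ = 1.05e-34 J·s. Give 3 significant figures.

Force is [E]/[L] = [E]²/(ℏc); restore (ℏc)⁻¹.
1 GeV² → 1/(ℏc) × (1 GeV in J)² = 8.13e5 N.
Convert the energy scale: 5.20e-3 eV² = 5.20e-21 GeV².
Result: 5.20e-21 × 8.13e5 = 4.23e-15 N.

4.23e-15 N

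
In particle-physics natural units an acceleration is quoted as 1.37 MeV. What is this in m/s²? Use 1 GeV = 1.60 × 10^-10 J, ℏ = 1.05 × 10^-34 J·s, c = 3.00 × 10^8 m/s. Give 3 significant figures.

6.26 × 10^29 m/s²

Acceleration is [L]/[T]² = c·[E]/ℏ.
1 GeV → c/ℏ × (1 GeV in J) = 4.57 × 10^32 m/s².
Convert the energy scale: 1.37 MeV = 1.37 × 10^-3 GeV.
Result: 1.37 × 10^-3 × 4.57 × 10^32 = 6.26 × 10^29 m/s².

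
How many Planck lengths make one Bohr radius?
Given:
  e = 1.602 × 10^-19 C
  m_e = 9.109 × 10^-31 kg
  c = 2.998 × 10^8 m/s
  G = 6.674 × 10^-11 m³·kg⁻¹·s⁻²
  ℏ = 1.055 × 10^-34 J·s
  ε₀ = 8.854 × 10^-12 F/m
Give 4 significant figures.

Bohr radius: a₀ = 4πε₀ℏ²/(m_e e²) = 5.297 × 10^-11 m
Planck length: ℓ_P = √(ℏG/c³) = 1.616 × 10^-35 m
ratio = 5.297 × 10^-11 / 1.616 × 10^-35 = 3.277 × 10^24

3.277 × 10^24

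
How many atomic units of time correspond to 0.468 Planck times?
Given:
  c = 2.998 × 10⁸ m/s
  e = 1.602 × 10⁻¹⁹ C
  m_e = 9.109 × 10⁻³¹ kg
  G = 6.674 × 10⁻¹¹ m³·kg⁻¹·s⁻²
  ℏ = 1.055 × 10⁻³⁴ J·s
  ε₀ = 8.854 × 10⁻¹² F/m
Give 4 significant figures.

1.041 × 10⁻²⁷

Planck time: t_P = √(ℏG/c⁵) = 5.392 × 10⁻⁴⁴ s
atomic unit of time: τ_au = (4πε₀)²ℏ³/(m_e e⁴) = 2.423 × 10⁻¹⁷ s
0.468 × 5.392 × 10⁻⁴⁴ / 2.423 × 10⁻¹⁷ = 1.041 × 10⁻²⁷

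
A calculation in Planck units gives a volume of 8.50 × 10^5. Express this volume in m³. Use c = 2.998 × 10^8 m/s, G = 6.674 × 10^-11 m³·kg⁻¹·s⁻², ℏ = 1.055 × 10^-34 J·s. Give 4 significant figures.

3.590 × 10^-99 m³

One Planck volume: V_P = (ℏG/c³)^(3/2) = 4.224 × 10^-105 m³.
8.50 × 10^5 × 4.224 × 10^-105 m³ = 3.590 × 10^-99 m³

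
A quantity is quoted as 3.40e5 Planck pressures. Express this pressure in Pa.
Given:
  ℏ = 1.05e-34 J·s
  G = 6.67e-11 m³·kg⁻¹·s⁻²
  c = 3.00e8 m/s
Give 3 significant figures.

1.59e119 Pa

One Planck pressure: p_P = c⁷/(ℏG²) = 4.68e113 Pa.
3.40e5 × 4.68e113 Pa = 1.59e119 Pa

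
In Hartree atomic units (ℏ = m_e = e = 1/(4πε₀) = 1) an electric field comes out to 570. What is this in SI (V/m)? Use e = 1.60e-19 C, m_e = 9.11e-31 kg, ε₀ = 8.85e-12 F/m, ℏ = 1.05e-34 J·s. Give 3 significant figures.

One atomic unit of electric field: E_au = E_h/(e a₀) = m_e²e⁵/((4πε₀)³ℏ⁴) = 5.20e11 V/m.
570 × 5.20e11 V/m = 2.97e14 V/m

2.97e14 V/m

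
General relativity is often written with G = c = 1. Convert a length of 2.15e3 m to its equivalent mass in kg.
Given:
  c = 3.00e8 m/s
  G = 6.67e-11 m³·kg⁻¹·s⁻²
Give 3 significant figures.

2.90e30 kg

Length → mass via c²/G.
2.15e3 m × (c²/G) = 2.90e30 kg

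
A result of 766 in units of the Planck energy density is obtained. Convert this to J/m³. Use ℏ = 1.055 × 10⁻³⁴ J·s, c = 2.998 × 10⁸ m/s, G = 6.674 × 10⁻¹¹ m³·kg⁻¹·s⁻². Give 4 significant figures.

One Planck energy density: u_P = c⁷/(ℏG²) = 4.632 × 10¹¹³ J/m³.
766 × 4.632 × 10¹¹³ J/m³ = 3.548 × 10¹¹⁶ J/m³

3.548 × 10¹¹⁶ J/m³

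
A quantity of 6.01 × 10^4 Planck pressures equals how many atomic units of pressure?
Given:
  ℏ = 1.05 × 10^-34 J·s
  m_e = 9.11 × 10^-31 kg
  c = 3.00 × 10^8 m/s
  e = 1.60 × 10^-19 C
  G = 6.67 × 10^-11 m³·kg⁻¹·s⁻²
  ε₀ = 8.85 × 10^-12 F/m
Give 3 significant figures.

Planck pressure: p_P = c⁷/(ℏG²) = 4.68 × 10^113 Pa
atomic unit of pressure: P_au = E_h/a₀³ = m_e⁴e¹⁰/((4πε₀)⁵ℏ⁸) = 3.01 × 10^13 Pa
6.01 × 10^4 × 4.68 × 10^113 / 3.01 × 10^13 = 9.34 × 10^104

9.34 × 10^104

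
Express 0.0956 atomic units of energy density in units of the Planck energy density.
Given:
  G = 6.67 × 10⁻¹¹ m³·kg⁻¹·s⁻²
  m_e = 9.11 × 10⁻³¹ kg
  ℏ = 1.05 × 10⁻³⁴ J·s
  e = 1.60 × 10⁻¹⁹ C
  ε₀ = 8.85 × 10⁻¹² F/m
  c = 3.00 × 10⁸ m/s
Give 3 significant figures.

6.15 × 10⁻¹⁰²

atomic unit of energy density: u_au = E_h/a₀³ = m_e⁴e¹⁰/((4πε₀)⁵ℏ⁸) = 3.01 × 10¹³ J/m³
Planck energy density: u_P = c⁷/(ℏG²) = 4.68 × 10¹¹³ J/m³
0.0956 × 3.01 × 10¹³ / 4.68 × 10¹¹³ = 6.15 × 10⁻¹⁰²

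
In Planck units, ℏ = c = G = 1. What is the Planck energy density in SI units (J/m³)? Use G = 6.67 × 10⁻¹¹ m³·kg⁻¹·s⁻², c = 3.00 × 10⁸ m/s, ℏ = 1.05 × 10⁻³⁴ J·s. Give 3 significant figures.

4.68 × 10¹¹³ J/m³

The unique combination of the constants set to 1 with dimensions of energy density is u_P = c⁷/(ℏG²).
  = 2.19 × 10⁵⁹ / 4.67 × 10⁻⁵⁵
  = 4.68 × 10¹¹³ J/m³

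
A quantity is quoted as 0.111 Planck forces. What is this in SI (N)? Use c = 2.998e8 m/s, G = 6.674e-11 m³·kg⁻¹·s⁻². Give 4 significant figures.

One Planck force: F_P = c⁴/G = 1.210e44 N.
0.111 × 1.210e44 N = 1.344e43 N

1.344e43 N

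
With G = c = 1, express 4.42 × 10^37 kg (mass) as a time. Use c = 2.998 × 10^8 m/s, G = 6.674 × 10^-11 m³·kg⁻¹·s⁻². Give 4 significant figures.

Mass → time via G/c³.
4.42 × 10^37 kg × (G/c³) = 109.5 s

109.5 s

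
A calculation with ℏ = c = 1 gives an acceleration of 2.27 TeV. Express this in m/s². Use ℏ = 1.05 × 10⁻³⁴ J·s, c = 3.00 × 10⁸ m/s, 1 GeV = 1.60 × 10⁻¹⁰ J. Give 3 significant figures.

Acceleration is [L]/[T]² = c·[E]/ℏ.
1 GeV → c/ℏ × (1 GeV in J) = 4.57 × 10³² m/s².
Convert the energy scale: 2.27 TeV = 2.27 × 10³ GeV.
Result: 2.27 × 10³ × 4.57 × 10³² = 1.04 × 10³⁶ m/s².

1.04 × 10³⁶ m/s²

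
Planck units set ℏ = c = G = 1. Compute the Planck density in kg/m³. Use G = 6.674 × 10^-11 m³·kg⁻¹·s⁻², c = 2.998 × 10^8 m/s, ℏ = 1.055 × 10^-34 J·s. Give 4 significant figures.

5.154 × 10^96 kg/m³

The unique combination of the constants set to 1 with dimensions of density is ρ_P = c⁵/(ℏG²).
  = 2.422 × 10^42 / 4.699 × 10^-55
  = 5.154 × 10^96 kg/m³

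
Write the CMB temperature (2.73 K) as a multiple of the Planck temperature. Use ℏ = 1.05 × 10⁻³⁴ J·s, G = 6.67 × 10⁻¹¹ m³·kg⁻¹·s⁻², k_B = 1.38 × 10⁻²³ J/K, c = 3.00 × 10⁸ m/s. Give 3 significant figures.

1.93 × 10⁻³²

Planck temperature: T_P = √(ℏc⁵/G) / k_B = 1.42 × 10³² K.
2.73 / 1.42 × 10³² = 1.93 × 10⁻³²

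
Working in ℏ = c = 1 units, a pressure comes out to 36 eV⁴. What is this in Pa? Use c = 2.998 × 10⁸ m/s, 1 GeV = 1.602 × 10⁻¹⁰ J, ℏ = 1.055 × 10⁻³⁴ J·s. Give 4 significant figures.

Pressure is [E]/[L]³ = [E]⁴/(ℏc)³.
1 GeV⁴ → 1/(ℏc)³ × (1 GeV in J)⁴ = 2.082 × 10³⁷ Pa.
Convert the energy scale: 36 eV⁴ = 3.60 × 10⁻³⁵ GeV⁴.
Result: 3.60 × 10⁻³⁵ × 2.082 × 10³⁷ = 749.4 Pa.

749.4 Pa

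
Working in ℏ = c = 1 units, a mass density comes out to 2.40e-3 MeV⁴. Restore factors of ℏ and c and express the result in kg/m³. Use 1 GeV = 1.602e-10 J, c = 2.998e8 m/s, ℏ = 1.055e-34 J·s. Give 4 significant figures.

Mass density is [E]/(c²[L]³) = [E]⁴/(ℏ³c⁵).
1 GeV⁴ → 1/(ℏ³c⁵) × (1 GeV in J)⁴ = 2.316e20 kg/m³.
Convert the energy scale: 2.40e-3 MeV⁴ = 2.40e-15 GeV⁴.
Result: 2.40e-15 × 2.316e20 = 5.558e5 kg/m³.

5.558e5 kg/m³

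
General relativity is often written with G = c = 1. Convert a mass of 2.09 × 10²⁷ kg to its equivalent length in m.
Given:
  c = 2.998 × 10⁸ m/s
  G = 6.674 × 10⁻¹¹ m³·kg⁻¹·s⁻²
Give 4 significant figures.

In G = c = 1 units mass has dimensions of length; the conversion factor is G/c².
2.09 × 10²⁷ kg × (G/c²) = 1.552 m

1.552 m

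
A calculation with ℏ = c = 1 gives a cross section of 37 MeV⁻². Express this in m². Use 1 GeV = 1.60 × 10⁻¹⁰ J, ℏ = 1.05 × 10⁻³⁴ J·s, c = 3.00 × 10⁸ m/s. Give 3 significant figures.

Area is [L]² = [E]⁻²·(ℏc)²; restore (ℏc)².
1 GeV⁻² → (ℏc)² × (1 GeV in J)⁻² = 3.88 × 10⁻³² m².
Convert the energy scale: 37 MeV⁻² = 3.70 × 10⁷ GeV⁻².
Result: 3.70 × 10⁷ × 3.88 × 10⁻³² = 1.43 × 10⁻²⁴ m².

1.43 × 10⁻²⁴ m²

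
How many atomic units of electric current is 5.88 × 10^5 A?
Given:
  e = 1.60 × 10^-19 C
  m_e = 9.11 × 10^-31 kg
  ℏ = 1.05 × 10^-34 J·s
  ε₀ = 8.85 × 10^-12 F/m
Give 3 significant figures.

atomic unit of electric current: I_au = e E_h/ℏ = m_e e⁵/((4πε₀)²ℏ³) = 6.67 × 10^-3 A.
5.88 × 10^5 / 6.67 × 10^-3 = 8.81 × 10^7

8.81 × 10^7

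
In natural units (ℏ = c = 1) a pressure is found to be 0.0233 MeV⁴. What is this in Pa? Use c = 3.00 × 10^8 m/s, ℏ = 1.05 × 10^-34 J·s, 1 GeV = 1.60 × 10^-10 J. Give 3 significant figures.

4.89 × 10^23 Pa

Pressure is [E]/[L]³ = [E]⁴/(ℏc)³.
1 GeV⁴ → 1/(ℏc)³ × (1 GeV in J)⁴ = 2.10 × 10^37 Pa.
Convert the energy scale: 0.0233 MeV⁴ = 2.33 × 10^-14 GeV⁴.
Result: 2.33 × 10^-14 × 2.10 × 10^37 = 4.89 × 10^23 Pa.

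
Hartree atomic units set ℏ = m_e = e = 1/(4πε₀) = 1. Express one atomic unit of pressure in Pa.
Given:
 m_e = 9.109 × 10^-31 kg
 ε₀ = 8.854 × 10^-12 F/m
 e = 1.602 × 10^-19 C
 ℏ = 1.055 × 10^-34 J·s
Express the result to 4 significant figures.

2.929 × 10^13 Pa

The unique combination of the constants set to 1 with dimensions of pressure is P_au = E_h/a₀³ = m_e⁴e¹⁰/((4πε₀)⁵ℏ⁸).
E_h = 4.354 × 10^-18 J
a₀ = 5.297 × 10^-11 m
E_h/a₀³ = 2.929 × 10^13 Pa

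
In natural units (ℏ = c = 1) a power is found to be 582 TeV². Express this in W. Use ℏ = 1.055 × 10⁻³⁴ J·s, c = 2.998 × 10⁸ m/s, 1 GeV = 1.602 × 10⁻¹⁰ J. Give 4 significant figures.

Power is [E]/[T] = [E]²/ℏ.
1 GeV² → 1/ℏ × (1 GeV in J)² = 2.433 × 10¹⁴ W.
Convert the energy scale: 582 TeV² = 5.82 × 10⁸ GeV².
Result: 5.82 × 10⁸ × 2.433 × 10¹⁴ = 1.416 × 10²³ W.

1.416 × 10²³ W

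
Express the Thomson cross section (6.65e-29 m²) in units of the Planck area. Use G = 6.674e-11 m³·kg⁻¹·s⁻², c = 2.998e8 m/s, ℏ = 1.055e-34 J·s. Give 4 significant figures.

2.545e41

Planck area: A_P = ℏG/c³ = 2.613e-70 m².
6.65e-29 / 2.613e-70 = 2.545e41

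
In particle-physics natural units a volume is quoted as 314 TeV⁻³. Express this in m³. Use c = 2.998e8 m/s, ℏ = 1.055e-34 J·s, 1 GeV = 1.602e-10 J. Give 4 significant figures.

2.417e-54 m³

Volume is [L]³ = [E]⁻³·(ℏc)³.
1 GeV⁻³ → (ℏc)³ × (1 GeV in J)⁻³ = 7.696e-48 m³.
Convert the energy scale: 314 TeV⁻³ = 3.14e-7 GeV⁻³.
Result: 3.14e-7 × 7.696e-48 = 2.417e-54 m³.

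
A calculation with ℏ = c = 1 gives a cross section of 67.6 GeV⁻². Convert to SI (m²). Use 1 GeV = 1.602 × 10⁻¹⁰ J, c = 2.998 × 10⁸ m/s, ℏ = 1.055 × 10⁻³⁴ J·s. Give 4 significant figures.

Area is [L]² = [E]⁻²·(ℏc)²; restore (ℏc)².
1 GeV⁻² → (ℏc)² × (1 GeV in J)⁻² = 3.898 × 10⁻³² m².
Result: 67.6 × 3.898 × 10⁻³² = 2.635 × 10⁻³⁰ m².

2.635 × 10⁻³⁰ m²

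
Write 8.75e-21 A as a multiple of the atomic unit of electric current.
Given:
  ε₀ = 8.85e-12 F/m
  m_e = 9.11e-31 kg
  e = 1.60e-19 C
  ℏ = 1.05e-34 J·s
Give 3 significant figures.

atomic unit of electric current: I_au = e E_h/ℏ = m_e e⁵/((4πε₀)²ℏ³) = 6.67e-3 A.
8.75e-21 / 6.67e-3 = 1.31e-18

1.31e-18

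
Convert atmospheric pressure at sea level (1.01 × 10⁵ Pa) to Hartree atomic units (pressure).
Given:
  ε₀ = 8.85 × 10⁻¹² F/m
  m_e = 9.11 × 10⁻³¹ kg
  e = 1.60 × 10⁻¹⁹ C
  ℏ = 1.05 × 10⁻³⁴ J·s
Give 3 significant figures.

atomic unit of pressure: P_au = E_h/a₀³ = m_e⁴e¹⁰/((4πε₀)⁵ℏ⁸) = 3.01 × 10¹³ Pa.
1.01 × 10⁵ / 3.01 × 10¹³ = 3.35 × 10⁻⁹

3.35 × 10⁻⁹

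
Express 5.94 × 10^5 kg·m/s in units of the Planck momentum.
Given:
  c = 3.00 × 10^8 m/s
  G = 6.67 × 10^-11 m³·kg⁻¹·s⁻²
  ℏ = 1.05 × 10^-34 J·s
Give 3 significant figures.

Planck momentum: p_P = √(ℏc³/G) = 6.52 kg·m/s.
5.94 × 10^5 / 6.52 = 9.11 × 10^4

9.11 × 10^4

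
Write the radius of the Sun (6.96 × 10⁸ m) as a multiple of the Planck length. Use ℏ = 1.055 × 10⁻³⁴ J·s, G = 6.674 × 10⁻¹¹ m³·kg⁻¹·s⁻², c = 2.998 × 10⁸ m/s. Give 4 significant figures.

4.306 × 10⁴³

Planck length: ℓ_P = √(ℏG/c³) = 1.616 × 10⁻³⁵ m.
6.96 × 10⁸ / 1.616 × 10⁻³⁵ = 4.306 × 10⁴³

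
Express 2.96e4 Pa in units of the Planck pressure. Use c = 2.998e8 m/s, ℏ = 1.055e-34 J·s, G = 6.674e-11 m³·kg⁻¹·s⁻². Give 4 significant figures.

6.390e-110

Planck pressure: p_P = c⁷/(ℏG²) = 4.632e113 Pa.
2.96e4 / 4.632e113 = 6.390e-110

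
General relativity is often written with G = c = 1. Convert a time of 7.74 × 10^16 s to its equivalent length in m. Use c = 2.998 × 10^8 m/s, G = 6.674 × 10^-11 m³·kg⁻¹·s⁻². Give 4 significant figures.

Time → length via c.
7.74 × 10^16 s × (c) = 2.320 × 10^25 m

2.320 × 10^25 m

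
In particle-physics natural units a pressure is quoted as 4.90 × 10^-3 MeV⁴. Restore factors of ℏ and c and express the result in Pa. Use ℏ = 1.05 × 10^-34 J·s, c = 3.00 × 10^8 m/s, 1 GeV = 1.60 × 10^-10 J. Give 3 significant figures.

Pressure is [E]/[L]³ = [E]⁴/(ℏc)³.
1 GeV⁴ → 1/(ℏc)³ × (1 GeV in J)⁴ = 2.10 × 10^37 Pa.
Convert the energy scale: 4.90 × 10^-3 MeV⁴ = 4.90 × 10^-15 GeV⁴.
Result: 4.90 × 10^-15 × 2.10 × 10^37 = 1.03 × 10^23 Pa.

1.03 × 10^23 Pa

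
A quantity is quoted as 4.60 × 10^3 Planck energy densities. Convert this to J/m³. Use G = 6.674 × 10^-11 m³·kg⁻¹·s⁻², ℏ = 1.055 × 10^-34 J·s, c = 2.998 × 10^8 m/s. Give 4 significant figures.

One Planck energy density: u_P = c⁷/(ℏG²) = 4.632 × 10^113 J/m³.
4.60 × 10^3 × 4.632 × 10^113 J/m³ = 2.131 × 10^117 J/m³

2.131 × 10^117 J/m³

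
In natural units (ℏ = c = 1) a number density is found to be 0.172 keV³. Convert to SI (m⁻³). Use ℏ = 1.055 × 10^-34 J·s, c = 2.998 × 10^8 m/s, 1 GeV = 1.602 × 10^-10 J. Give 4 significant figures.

Number density is [L]⁻³ = [E]³/(ℏc)³.
1 GeV³ → 1/(ℏc)³ × (1 GeV in J)³ = 1.299 × 10^47 m⁻³.
Convert the energy scale: 0.172 keV³ = 1.72 × 10^-19 GeV³.
Result: 1.72 × 10^-19 × 1.299 × 10^47 = 2.235 × 10^28 m⁻³.

2.235 × 10^28 m⁻³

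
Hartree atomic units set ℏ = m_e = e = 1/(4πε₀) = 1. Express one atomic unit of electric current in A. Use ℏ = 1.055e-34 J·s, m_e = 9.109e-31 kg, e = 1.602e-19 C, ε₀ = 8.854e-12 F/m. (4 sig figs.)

6.612e-3 A

The unique combination of the constants set to 1 with dimensions of current is I_au = e E_h/ℏ = m_e e⁵/((4πε₀)²ℏ³).
E_h = 4.354e-18 J
e·E_h/ℏ = 6.612e-3 A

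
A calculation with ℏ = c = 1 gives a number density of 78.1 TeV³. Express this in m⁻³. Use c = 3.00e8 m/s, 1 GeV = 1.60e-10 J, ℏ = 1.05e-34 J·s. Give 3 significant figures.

Number density is [L]⁻³ = [E]³/(ℏc)³.
1 GeV³ → 1/(ℏc)³ × (1 GeV in J)³ = 1.31e47 m⁻³.
Convert the energy scale: 78.1 TeV³ = 7.81e10 GeV³.
Result: 7.81e10 × 1.31e47 = 1.02e58 m⁻³.

1.02e58 m⁻³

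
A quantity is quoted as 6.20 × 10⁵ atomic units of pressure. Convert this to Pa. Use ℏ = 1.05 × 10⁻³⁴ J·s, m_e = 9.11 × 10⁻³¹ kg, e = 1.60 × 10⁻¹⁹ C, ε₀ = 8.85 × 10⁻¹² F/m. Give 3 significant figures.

One atomic unit of pressure: P_au = E_h/a₀³ = m_e⁴e¹⁰/((4πε₀)⁵ℏ⁸) = 3.01 × 10¹³ Pa.
6.20 × 10⁵ × 3.01 × 10¹³ Pa = 1.87 × 10¹⁹ Pa

1.87 × 10¹⁹ Pa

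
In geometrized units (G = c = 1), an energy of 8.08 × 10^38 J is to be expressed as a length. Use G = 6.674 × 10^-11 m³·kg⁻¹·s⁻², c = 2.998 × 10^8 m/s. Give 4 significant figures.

6.675 × 10^-6 m

Energy → length via G/c⁴.
8.08 × 10^38 J × (G/c⁴) = 6.675 × 10^-6 m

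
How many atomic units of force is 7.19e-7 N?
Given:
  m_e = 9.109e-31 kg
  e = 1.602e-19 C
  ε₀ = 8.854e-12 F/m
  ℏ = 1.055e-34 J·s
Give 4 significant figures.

atomic unit of force: F_au = E_h/a₀ = m_e²e⁶/((4πε₀)³ℏ⁴) = 8.220e-8 N.
7.19e-7 / 8.220e-8 = 8.747

8.747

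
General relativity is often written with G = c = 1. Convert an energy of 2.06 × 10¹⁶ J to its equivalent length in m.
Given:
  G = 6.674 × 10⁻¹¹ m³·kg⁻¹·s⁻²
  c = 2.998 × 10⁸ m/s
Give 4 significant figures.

1.702 × 10⁻²⁸ m

Energy → length via G/c⁴.
2.06 × 10¹⁶ J × (G/c⁴) = 1.702 × 10⁻²⁸ m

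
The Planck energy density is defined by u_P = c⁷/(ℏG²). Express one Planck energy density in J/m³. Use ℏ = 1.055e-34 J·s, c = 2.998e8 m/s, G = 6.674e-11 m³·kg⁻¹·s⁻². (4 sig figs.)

4.632e113 J/m³

u_P = c⁷/(ℏG²)
  = 2.177e59 / 4.699e-55
  = 4.632e113 J/m³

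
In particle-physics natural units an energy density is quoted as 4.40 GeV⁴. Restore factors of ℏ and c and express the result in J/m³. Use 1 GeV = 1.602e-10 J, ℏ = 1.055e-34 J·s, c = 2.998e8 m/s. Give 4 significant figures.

[E]/[L]³ = [E]⁴/(ℏc)³; restore (ℏc)⁻³.
1 GeV⁴ → 1/(ℏc)³ × (1 GeV in J)⁴ = 2.082e37 J/m³.
Result: 4.40 × 2.082e37 = 9.159e37 J/m³.

9.159e37 J/m³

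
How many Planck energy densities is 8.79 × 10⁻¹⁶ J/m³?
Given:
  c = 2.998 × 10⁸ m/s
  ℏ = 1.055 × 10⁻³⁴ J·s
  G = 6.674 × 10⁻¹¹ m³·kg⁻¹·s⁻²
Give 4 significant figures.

Planck energy density: u_P = c⁷/(ℏG²) = 4.632 × 10¹¹³ J/m³.
8.79 × 10⁻¹⁶ / 4.632 × 10¹¹³ = 1.898 × 10⁻¹²⁹

1.898 × 10⁻¹²⁹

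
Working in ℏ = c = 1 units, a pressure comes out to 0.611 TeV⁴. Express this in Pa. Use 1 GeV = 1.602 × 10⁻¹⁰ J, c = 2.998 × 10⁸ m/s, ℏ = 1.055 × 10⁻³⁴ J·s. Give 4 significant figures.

Pressure is [E]/[L]³ = [E]⁴/(ℏc)³.
1 GeV⁴ → 1/(ℏc)³ × (1 GeV in J)⁴ = 2.082 × 10³⁷ Pa.
Convert the energy scale: 0.611 TeV⁴ = 6.11 × 10¹¹ GeV⁴.
Result: 6.11 × 10¹¹ × 2.082 × 10³⁷ = 1.272 × 10⁴⁹ Pa.

1.272 × 10⁴⁹ Pa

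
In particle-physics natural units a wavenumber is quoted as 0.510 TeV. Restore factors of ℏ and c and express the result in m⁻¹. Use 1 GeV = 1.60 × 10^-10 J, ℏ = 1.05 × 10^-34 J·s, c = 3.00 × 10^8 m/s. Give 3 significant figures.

2.59 × 10^18 m⁻¹

Inverse length is [E]/(ℏc).
1 GeV → 1/(ℏc) × (1 GeV in J) = 5.08 × 10^15 m⁻¹.
Convert the energy scale: 0.510 TeV = 510 GeV.
Result: 510 × 5.08 × 10^15 = 2.59 × 10^18 m⁻¹.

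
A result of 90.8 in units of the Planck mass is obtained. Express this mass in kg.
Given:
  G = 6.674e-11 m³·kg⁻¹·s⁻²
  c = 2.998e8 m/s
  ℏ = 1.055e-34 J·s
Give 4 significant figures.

1.977e-6 kg

One Planck mass: m_P = √(ℏc/G) = 2.177e-8 kg.
90.8 × 2.177e-8 kg = 1.977e-6 kg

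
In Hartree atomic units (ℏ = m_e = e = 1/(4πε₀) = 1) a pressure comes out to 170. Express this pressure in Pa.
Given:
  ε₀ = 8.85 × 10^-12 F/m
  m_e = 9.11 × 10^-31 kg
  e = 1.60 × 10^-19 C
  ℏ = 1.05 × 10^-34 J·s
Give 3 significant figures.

One atomic unit of pressure: P_au = E_h/a₀³ = m_e⁴e¹⁰/((4πε₀)⁵ℏ⁸) = 3.01 × 10^13 Pa.
170 × 3.01 × 10^13 Pa = 5.12 × 10^15 Pa

5.12 × 10^15 Pa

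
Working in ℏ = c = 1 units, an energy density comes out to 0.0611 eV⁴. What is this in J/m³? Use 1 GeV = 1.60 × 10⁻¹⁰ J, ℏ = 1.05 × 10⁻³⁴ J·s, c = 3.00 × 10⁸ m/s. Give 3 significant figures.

[E]/[L]³ = [E]⁴/(ℏc)³; restore (ℏc)⁻³.
1 GeV⁴ → 1/(ℏc)³ × (1 GeV in J)⁴ = 2.10 × 10³⁷ J/m³.
Convert the energy scale: 0.0611 eV⁴ = 6.11 × 10⁻³⁸ GeV⁴.
Result: 6.11 × 10⁻³⁸ × 2.10 × 10³⁷ = 1.28 J/m³.

1.28 J/m³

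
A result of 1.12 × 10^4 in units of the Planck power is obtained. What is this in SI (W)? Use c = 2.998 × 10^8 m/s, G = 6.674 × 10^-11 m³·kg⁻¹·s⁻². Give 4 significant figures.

4.064 × 10^56 W

One Planck power: P_P = c⁵/G = 3.629 × 10^52 W.
1.12 × 10^4 × 3.629 × 10^52 W = 4.064 × 10^56 W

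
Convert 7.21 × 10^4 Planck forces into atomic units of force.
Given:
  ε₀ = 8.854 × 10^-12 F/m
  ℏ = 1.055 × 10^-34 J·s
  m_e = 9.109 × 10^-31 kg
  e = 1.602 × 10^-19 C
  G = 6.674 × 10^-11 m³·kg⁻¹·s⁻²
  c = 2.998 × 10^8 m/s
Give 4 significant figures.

Planck force: F_P = c⁴/G = 1.210 × 10^44 N
atomic unit of force: F_au = E_h/a₀ = m_e²e⁶/((4πε₀)³ℏ⁴) = 8.220 × 10^-8 N
7.21 × 10^4 × 1.210 × 10^44 / 8.220 × 10^-8 = 1.062 × 10^56

1.062 × 10^56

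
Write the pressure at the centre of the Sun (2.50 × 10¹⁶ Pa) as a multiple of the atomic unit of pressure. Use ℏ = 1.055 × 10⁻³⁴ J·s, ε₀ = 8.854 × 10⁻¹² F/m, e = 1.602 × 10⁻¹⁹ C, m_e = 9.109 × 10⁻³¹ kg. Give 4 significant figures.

853.5

atomic unit of pressure: P_au = E_h/a₀³ = m_e⁴e¹⁰/((4πε₀)⁵ℏ⁸) = 2.929 × 10¹³ Pa.
2.50 × 10¹⁶ / 2.929 × 10¹³ = 853.5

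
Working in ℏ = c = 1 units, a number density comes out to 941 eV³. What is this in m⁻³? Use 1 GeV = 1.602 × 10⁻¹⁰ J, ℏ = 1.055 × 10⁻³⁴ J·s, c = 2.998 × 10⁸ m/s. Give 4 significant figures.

1.223 × 10²³ m⁻³

Number density is [L]⁻³ = [E]³/(ℏc)³.
1 GeV³ → 1/(ℏc)³ × (1 GeV in J)³ = 1.299 × 10⁴⁷ m⁻³.
Convert the energy scale: 941 eV³ = 9.41 × 10⁻²⁵ GeV³.
Result: 9.41 × 10⁻²⁵ × 1.299 × 10⁴⁷ = 1.223 × 10²³ m⁻³.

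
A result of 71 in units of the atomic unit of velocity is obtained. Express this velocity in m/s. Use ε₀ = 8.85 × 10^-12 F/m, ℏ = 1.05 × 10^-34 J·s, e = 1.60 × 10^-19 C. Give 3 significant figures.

1.56 × 10^8 m/s

One atomic unit of velocity: v_au = e²/(4πε₀ℏ) = 2.19 × 10^6 m/s.
71 × 2.19 × 10^6 m/s = 1.56 × 10^8 m/s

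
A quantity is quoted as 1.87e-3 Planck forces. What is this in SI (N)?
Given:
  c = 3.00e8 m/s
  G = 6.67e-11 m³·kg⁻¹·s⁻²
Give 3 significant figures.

One Planck force: F_P = c⁴/G = 1.21e44 N.
1.87e-3 × 1.21e44 N = 2.27e41 N

2.27e41 N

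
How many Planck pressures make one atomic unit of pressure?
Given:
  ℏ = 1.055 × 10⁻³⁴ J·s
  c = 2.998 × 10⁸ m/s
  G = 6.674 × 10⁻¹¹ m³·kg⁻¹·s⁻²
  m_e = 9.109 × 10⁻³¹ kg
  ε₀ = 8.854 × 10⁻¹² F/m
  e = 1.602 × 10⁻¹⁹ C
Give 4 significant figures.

atomic unit of pressure: P_au = E_h/a₀³ = m_e⁴e¹⁰/((4πε₀)⁵ℏ⁸) = 2.929 × 10¹³ Pa
Planck pressure: p_P = c⁷/(ℏG²) = 4.632 × 10¹¹³ Pa
ratio = 2.929 × 10¹³ / 4.632 × 10¹¹³ = 6.323 × 10⁻¹⁰¹

6.323 × 10⁻¹⁰¹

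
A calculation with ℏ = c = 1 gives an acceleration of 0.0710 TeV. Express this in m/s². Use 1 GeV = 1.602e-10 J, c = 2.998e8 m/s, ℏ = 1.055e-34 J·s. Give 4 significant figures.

3.232e34 m/s²

Acceleration is [L]/[T]² = c·[E]/ℏ.
1 GeV → c/ℏ × (1 GeV in J) = 4.552e32 m/s².
Convert the energy scale: 0.0710 TeV = 71 GeV.
Result: 71 × 4.552e32 = 3.232e34 m/s².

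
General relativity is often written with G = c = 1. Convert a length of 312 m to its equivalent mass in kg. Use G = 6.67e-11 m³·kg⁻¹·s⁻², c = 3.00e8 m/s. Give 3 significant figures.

4.21e29 kg

Length → mass via c²/G.
312 m × (c²/G) = 4.21e29 kg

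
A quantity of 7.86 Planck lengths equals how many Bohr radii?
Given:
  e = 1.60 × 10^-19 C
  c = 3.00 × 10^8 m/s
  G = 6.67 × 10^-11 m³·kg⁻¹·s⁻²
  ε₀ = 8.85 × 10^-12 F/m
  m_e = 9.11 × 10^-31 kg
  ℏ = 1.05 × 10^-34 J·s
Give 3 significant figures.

2.41 × 10^-24

Planck length: ℓ_P = √(ℏG/c³) = 1.61 × 10^-35 m
Bohr radius: a₀ = 4πε₀ℏ²/(m_e e²) = 5.26 × 10^-11 m
7.86 × 1.61 × 10^-35 / 5.26 × 10^-11 = 2.41 × 10^-24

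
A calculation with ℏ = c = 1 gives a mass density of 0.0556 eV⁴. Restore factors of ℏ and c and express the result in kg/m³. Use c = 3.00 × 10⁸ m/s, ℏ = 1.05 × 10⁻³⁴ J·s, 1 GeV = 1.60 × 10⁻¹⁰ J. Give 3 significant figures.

Mass density is [E]/(c²[L]³) = [E]⁴/(ℏ³c⁵).
1 GeV⁴ → 1/(ℏ³c⁵) × (1 GeV in J)⁴ = 2.33 × 10²⁰ kg/m³.
Convert the energy scale: 0.0556 eV⁴ = 5.56 × 10⁻³⁸ GeV⁴.
Result: 5.56 × 10⁻³⁸ × 2.33 × 10²⁰ = 1.30 × 10⁻¹⁷ kg/m³.

1.30 × 10⁻¹⁷ kg/m³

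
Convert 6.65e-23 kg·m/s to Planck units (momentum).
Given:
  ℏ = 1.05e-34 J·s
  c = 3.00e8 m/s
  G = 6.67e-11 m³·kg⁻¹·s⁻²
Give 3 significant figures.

1.02e-23

Planck momentum: p_P = √(ℏc³/G) = 6.52 kg·m/s.
6.65e-23 / 6.52 = 1.02e-23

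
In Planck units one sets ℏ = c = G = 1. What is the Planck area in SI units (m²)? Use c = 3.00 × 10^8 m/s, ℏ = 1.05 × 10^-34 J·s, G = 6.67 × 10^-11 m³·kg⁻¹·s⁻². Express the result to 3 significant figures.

A_P = ℏG/c³
  = 7.00 × 10^-45 / 2.70 × 10^25
  = 2.59 × 10^-70 m²

2.59 × 10^-70 m²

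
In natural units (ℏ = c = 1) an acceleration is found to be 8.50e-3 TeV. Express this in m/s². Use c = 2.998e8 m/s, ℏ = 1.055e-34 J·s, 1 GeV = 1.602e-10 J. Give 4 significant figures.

Acceleration is [L]/[T]² = c·[E]/ℏ.
1 GeV → c/ℏ × (1 GeV in J) = 4.552e32 m/s².
Convert the energy scale: 8.50e-3 TeV = 8.50 GeV.
Result: 8.50 × 4.552e32 = 3.870e33 m/s².

3.870e33 m/s²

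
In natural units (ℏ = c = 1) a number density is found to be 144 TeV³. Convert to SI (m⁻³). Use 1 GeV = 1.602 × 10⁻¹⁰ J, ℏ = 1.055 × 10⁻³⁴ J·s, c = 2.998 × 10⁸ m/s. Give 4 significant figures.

1.871 × 10⁵⁸ m⁻³

Number density is [L]⁻³ = [E]³/(ℏc)³.
1 GeV³ → 1/(ℏc)³ × (1 GeV in J)³ = 1.299 × 10⁴⁷ m⁻³.
Convert the energy scale: 144 TeV³ = 1.44 × 10¹¹ GeV³.
Result: 1.44 × 10¹¹ × 1.299 × 10⁴⁷ = 1.871 × 10⁵⁸ m⁻³.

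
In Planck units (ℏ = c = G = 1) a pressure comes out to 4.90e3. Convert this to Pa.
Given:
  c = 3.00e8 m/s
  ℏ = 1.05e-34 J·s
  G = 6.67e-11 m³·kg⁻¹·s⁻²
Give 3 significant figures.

One Planck pressure: p_P = c⁷/(ℏG²) = 4.68e113 Pa.
4.90e3 × 4.68e113 Pa = 2.29e117 Pa

2.29e117 Pa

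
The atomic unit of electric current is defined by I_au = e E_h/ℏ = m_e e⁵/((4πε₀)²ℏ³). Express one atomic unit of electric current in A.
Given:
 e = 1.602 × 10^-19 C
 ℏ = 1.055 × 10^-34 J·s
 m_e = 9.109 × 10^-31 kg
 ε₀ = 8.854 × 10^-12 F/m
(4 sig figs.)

6.612 × 10^-3 A

I_au = e E_h/ℏ = m_e e⁵/((4πε₀)²ℏ³)
E_h = 4.354 × 10^-18 J
e·E_h/ℏ = 6.612 × 10^-3 A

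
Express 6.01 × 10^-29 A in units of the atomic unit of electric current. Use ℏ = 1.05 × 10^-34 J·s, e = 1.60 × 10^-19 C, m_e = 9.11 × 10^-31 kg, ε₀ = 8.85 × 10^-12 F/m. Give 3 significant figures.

9.01 × 10^-27

atomic unit of electric current: I_au = e E_h/ℏ = m_e e⁵/((4πε₀)²ℏ³) = 6.67 × 10^-3 A.
6.01 × 10^-29 / 6.67 × 10^-3 = 9.01 × 10^-27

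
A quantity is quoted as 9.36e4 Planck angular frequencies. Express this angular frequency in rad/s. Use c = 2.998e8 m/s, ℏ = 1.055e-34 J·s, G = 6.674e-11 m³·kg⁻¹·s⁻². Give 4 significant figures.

1.736e48 rad/s

One Planck angular frequency: ω_P = √(c⁵/(ℏG)) = 1.855e43 rad/s.
9.36e4 × 1.855e43 rad/s = 1.736e48 rad/s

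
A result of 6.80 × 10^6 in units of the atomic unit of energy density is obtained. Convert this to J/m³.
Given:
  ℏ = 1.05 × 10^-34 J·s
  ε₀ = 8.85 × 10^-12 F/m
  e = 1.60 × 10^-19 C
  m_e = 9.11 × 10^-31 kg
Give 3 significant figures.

2.05 × 10^20 J/m³

One atomic unit of energy density: u_au = E_h/a₀³ = m_e⁴e¹⁰/((4πε₀)⁵ℏ⁸) = 3.01 × 10^13 J/m³.
6.80 × 10^6 × 3.01 × 10^13 J/m³ = 2.05 × 10^20 J/m³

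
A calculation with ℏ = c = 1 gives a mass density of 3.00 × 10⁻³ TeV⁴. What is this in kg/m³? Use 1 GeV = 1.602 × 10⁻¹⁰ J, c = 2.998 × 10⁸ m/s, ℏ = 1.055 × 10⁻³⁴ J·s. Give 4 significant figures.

6.948 × 10²⁹ kg/m³

Mass density is [E]/(c²[L]³) = [E]⁴/(ℏ³c⁵).
1 GeV⁴ → 1/(ℏ³c⁵) × (1 GeV in J)⁴ = 2.316 × 10²⁰ kg/m³.
Convert the energy scale: 3.00 × 10⁻³ TeV⁴ = 3.00 × 10⁹ GeV⁴.
Result: 3.00 × 10⁹ × 2.316 × 10²⁰ = 6.948 × 10²⁹ kg/m³.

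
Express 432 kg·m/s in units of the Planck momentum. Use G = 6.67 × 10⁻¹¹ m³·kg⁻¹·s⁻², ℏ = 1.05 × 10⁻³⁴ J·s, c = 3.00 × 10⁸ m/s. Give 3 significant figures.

66.3

Planck momentum: p_P = √(ℏc³/G) = 6.52 kg·m/s.
432 / 6.52 = 66.3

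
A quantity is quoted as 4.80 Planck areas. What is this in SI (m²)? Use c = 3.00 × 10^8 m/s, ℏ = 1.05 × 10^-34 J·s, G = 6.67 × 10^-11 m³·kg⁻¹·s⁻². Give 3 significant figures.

One Planck area: A_P = ℏG/c³ = 2.59 × 10^-70 m².
4.80 × 2.59 × 10^-70 m² = 1.25 × 10^-69 m²

1.25 × 10^-69 m²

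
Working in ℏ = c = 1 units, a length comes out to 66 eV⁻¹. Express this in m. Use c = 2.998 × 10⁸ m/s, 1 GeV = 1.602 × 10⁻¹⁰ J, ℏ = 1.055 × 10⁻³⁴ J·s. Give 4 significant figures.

1.303 × 10⁻⁵ m

A length is [E]⁻¹ in ℏ=c=1; restore one factor of ℏc.
1 GeV⁻¹ → ℏc × (1 GeV in J)⁻¹ = 1.974 × 10⁻¹⁶ m.
Convert the energy scale: 66 eV⁻¹ = 6.60 × 10¹⁰ GeV⁻¹.
Result: 6.60 × 10¹⁰ × 1.974 × 10⁻¹⁶ = 1.303 × 10⁻⁵ m.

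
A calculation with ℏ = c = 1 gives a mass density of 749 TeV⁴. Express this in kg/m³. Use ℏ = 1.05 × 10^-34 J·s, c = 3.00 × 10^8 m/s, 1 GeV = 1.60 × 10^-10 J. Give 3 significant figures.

1.74 × 10^35 kg/m³

Mass density is [E]/(c²[L]³) = [E]⁴/(ℏ³c⁵).
1 GeV⁴ → 1/(ℏ³c⁵) × (1 GeV in J)⁴ = 2.33 × 10^20 kg/m³.
Convert the energy scale: 749 TeV⁴ = 7.49 × 10^14 GeV⁴.
Result: 7.49 × 10^14 × 2.33 × 10^20 = 1.74 × 10^35 kg/m³.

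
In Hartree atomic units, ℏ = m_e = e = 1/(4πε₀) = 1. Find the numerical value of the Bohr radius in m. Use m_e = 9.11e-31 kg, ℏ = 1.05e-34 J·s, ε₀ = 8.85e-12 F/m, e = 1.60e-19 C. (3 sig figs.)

5.26e-11 m

Dimensional analysis gives a₀ = 4πε₀ℏ²/(m_e e²).
  = 1.23e-78 / 2.33e-68
  = 5.26e-11 m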